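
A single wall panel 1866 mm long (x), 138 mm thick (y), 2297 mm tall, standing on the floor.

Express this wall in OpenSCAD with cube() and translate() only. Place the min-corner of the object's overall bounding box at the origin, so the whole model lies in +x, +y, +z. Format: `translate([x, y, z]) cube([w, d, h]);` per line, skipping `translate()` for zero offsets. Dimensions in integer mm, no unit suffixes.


cube([1866, 138, 2297]);


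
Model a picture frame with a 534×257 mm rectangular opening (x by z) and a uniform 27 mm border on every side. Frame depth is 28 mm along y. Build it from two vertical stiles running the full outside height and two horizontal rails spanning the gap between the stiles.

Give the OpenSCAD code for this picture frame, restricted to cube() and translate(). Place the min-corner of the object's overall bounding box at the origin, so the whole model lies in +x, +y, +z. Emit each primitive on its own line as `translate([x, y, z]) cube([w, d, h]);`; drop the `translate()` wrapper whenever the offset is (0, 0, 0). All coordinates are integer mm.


cube([27, 28, 311]);
translate([561, 0, 0]) cube([27, 28, 311]);
translate([27, 0, 0]) cube([534, 28, 27]);
translate([27, 0, 284]) cube([534, 28, 27]);


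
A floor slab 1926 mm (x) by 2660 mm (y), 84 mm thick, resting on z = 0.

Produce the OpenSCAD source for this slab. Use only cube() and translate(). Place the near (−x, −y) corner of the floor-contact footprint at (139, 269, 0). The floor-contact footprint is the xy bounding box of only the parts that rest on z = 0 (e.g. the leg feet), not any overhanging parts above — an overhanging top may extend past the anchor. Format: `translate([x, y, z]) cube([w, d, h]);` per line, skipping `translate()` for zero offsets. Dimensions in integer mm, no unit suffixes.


translate([139, 269, 0]) cube([1926, 2660, 84]);


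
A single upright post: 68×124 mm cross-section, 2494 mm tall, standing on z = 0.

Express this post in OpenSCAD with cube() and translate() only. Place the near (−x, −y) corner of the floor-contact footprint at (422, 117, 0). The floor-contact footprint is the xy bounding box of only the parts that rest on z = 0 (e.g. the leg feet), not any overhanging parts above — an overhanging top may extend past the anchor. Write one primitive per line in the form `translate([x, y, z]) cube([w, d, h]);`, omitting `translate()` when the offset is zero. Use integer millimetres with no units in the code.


translate([422, 117, 0]) cube([68, 124, 2494]);


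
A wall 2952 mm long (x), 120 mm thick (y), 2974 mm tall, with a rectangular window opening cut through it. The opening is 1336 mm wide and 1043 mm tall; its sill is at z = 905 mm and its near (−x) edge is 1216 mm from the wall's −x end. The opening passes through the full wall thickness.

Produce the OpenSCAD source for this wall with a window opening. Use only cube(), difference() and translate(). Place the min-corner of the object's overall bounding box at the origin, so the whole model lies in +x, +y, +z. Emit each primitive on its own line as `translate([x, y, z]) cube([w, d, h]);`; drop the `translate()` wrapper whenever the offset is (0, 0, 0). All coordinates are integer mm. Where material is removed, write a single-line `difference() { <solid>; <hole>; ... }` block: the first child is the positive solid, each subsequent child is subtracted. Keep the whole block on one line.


difference() { cube([2952, 120, 2974]); translate([1216, 0, 905]) cube([1336, 120, 1043]); }


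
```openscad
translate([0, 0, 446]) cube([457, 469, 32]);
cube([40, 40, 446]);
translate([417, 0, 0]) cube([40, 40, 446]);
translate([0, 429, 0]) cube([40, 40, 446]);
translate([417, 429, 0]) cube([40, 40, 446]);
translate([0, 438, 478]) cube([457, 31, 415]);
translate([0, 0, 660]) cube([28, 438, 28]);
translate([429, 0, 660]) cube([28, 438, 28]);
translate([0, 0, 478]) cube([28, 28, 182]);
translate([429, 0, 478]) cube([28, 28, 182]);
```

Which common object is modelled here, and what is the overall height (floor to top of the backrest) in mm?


A chair. The overall height is 893 mm.

A slab on four corner posts with a tall panel at the back — a chair. The seat slab sits at z = 446 with thickness 32, and the 415 mm backrest starts at the seat top, so the overall height is 446 + 32 + 415 = 893 mm.


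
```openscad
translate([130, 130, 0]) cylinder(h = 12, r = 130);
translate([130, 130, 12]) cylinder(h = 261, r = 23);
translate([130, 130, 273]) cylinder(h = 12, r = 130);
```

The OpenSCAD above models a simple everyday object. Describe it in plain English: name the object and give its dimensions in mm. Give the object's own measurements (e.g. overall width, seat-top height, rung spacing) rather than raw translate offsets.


A spool: two coaxial disc flanges of radius 130 mm and thickness 12 mm, joined by a core cylinder of radius 23 mm and height 261 mm. The lower flange rests on z = 0 and the three cylinders share a vertical axis.


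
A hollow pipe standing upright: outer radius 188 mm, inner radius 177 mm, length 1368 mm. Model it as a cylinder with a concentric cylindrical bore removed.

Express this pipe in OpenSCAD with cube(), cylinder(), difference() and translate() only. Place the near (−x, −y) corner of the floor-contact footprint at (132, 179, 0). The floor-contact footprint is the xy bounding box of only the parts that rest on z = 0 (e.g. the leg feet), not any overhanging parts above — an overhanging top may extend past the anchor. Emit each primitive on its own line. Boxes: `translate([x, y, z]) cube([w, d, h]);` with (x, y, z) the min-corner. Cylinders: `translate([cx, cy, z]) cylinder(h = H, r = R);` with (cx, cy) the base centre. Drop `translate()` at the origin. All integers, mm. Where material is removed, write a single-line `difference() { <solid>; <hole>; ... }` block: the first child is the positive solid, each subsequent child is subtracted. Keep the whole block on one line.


difference() { translate([320, 367, 0]) cylinder(h = 1368, r = 188); translate([320, 367, 0]) cylinder(h = 1368, r = 177); }


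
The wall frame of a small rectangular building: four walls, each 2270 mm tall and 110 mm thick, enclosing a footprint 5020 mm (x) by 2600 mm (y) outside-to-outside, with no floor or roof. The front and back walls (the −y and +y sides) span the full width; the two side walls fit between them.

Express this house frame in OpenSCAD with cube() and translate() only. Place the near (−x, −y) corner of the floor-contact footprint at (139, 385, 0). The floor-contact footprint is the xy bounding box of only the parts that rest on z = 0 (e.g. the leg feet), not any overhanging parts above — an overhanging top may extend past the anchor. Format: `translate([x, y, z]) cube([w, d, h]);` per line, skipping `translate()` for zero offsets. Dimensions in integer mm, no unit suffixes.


translate([139, 385, 0]) cube([5020, 110, 2270]);
translate([139, 2875, 0]) cube([5020, 110, 2270]);
translate([139, 495, 0]) cube([110, 2380, 2270]);
translate([5049, 495, 0]) cube([110, 2380, 2270]);


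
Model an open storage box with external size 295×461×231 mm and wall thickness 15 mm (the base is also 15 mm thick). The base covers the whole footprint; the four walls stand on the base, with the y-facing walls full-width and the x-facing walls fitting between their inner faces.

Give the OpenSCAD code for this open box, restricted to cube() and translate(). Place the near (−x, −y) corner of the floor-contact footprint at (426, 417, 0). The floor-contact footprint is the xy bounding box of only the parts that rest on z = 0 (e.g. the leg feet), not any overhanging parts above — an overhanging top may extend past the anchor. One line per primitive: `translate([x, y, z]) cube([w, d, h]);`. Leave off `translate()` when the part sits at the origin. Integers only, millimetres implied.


translate([426, 417, 0]) cube([295, 461, 15]);
translate([426, 417, 15]) cube([295, 15, 216]);
translate([426, 863, 15]) cube([295, 15, 216]);
translate([426, 432, 15]) cube([15, 431, 216]);
translate([706, 432, 15]) cube([15, 431, 216]);


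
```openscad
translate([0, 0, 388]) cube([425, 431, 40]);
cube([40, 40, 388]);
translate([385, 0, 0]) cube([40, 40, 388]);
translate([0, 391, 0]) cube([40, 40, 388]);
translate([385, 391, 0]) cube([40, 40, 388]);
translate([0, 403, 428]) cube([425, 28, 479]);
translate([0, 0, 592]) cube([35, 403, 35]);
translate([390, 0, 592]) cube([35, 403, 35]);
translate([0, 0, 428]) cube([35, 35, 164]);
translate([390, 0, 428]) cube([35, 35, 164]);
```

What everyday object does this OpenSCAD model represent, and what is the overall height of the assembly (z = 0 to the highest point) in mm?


A chair. The overall height is 907 mm.

A slab on four corner posts with a tall panel at the back — a chair. The seat slab sits at z = 388 with thickness 40, and the 479 mm backrest starts at the seat top, so the overall height is 388 + 40 + 479 = 907 mm.


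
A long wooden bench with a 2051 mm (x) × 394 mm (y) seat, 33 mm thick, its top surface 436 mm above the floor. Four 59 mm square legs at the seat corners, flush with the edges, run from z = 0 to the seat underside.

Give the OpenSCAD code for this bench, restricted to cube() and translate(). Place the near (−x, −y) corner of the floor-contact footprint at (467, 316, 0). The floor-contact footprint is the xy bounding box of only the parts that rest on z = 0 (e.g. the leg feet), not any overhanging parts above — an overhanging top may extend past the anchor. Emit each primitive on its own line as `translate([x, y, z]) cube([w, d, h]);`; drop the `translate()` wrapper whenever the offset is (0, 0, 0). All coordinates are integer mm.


// leg_h = 436 − 33 = 403
translate([467, 316, 403]) cube([2051, 394, 33]);
translate([467, 316, 0]) cube([59, 59, 403]);
translate([467, 651, 0]) cube([59, 59, 403]);
translate([2459, 316, 0]) cube([59, 59, 403]);
translate([2459, 651, 0]) cube([59, 59, 403]);


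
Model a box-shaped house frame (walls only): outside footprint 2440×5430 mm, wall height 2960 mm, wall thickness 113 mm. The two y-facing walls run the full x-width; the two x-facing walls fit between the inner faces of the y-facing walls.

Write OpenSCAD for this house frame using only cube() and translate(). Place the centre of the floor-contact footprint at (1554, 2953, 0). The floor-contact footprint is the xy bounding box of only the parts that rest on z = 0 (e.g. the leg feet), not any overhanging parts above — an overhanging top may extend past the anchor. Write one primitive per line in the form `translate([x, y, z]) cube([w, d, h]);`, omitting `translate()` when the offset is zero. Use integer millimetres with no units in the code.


translate([334, 238, 0]) cube([2440, 113, 2960]);
translate([334, 5555, 0]) cube([2440, 113, 2960]);
translate([334, 351, 0]) cube([113, 5204, 2960]);
translate([2661, 351, 0]) cube([113, 5204, 2960]);


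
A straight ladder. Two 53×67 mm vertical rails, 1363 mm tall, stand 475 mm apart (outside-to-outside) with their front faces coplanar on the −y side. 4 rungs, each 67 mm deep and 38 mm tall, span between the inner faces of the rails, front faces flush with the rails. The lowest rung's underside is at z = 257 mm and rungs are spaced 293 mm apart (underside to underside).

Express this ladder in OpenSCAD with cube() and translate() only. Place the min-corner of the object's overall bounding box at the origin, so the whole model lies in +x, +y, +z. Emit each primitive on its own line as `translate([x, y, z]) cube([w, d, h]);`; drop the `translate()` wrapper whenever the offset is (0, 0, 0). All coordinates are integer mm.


cube([53, 67, 1363]);
translate([422, 0, 0]) cube([53, 67, 1363]);
translate([53, 0, 257]) cube([369, 67, 38]);
translate([53, 0, 550]) cube([369, 67, 38]);
translate([53, 0, 843]) cube([369, 67, 38]);
translate([53, 0, 1136]) cube([369, 67, 38]);


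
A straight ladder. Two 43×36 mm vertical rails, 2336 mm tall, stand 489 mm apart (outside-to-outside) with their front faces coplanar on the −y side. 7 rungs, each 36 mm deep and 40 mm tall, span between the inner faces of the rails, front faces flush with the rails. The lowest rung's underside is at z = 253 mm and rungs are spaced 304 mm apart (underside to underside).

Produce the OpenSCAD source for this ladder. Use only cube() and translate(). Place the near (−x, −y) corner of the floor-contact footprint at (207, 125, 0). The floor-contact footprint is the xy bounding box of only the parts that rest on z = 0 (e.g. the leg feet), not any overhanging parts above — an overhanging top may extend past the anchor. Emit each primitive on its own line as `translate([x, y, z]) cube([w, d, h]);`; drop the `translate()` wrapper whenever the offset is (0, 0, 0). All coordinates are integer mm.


translate([207, 125, 0]) cube([43, 36, 2336]);
translate([653, 125, 0]) cube([43, 36, 2336]);
translate([250, 125, 253]) cube([403, 36, 40]);
translate([250, 125, 557]) cube([403, 36, 40]);
translate([250, 125, 861]) cube([403, 36, 40]);
translate([250, 125, 1165]) cube([403, 36, 40]);
translate([250, 125, 1469]) cube([403, 36, 40]);
translate([250, 125, 1773]) cube([403, 36, 40]);
translate([250, 125, 2077]) cube([403, 36, 40]);


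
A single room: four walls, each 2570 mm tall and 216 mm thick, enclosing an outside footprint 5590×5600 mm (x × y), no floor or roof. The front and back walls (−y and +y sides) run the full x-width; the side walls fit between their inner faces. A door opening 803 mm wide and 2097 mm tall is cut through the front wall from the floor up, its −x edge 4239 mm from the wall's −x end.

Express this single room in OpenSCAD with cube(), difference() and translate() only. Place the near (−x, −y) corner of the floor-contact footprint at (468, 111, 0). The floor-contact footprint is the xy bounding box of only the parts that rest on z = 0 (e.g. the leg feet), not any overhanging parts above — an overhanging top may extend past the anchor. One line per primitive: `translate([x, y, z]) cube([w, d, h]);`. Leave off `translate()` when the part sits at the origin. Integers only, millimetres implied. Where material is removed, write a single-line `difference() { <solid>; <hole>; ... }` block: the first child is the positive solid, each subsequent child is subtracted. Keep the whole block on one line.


difference() { translate([468, 111, 0]) cube([5590, 216, 2570]); translate([4707, 111, 0]) cube([803, 216, 2097]); }
translate([468, 5495, 0]) cube([5590, 216, 2570]);
translate([468, 327, 0]) cube([216, 5168, 2570]);
translate([5842, 327, 0]) cube([216, 5168, 2570]);


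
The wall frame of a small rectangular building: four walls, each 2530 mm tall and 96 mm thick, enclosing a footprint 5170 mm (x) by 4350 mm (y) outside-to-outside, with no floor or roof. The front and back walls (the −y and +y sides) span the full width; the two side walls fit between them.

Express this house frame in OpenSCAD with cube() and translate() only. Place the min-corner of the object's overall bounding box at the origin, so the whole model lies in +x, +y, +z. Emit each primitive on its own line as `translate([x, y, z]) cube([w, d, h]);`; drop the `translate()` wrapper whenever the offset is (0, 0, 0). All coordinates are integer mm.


cube([5170, 96, 2530]);
translate([0, 4254, 0]) cube([5170, 96, 2530]);
translate([0, 96, 0]) cube([96, 4158, 2530]);
translate([5074, 96, 0]) cube([96, 4158, 2530]);


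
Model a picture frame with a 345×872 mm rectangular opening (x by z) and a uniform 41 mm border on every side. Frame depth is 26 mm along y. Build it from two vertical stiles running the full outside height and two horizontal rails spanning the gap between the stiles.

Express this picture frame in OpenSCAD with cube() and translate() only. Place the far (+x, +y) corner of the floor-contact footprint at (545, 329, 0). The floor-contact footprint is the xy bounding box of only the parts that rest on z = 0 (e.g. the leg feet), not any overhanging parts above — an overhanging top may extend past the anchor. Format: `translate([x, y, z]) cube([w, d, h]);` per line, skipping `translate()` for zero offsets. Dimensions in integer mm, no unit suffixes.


translate([118, 303, 0]) cube([41, 26, 954]);
translate([504, 303, 0]) cube([41, 26, 954]);
translate([159, 303, 0]) cube([345, 26, 41]);
translate([159, 303, 913]) cube([345, 26, 41]);


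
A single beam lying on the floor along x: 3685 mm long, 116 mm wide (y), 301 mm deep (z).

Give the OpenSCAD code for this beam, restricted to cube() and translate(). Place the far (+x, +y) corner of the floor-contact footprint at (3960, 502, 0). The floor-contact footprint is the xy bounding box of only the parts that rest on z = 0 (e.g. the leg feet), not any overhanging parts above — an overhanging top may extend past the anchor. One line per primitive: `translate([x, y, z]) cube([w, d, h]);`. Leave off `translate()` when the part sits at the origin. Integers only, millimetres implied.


translate([275, 386, 0]) cube([3685, 116, 301]);


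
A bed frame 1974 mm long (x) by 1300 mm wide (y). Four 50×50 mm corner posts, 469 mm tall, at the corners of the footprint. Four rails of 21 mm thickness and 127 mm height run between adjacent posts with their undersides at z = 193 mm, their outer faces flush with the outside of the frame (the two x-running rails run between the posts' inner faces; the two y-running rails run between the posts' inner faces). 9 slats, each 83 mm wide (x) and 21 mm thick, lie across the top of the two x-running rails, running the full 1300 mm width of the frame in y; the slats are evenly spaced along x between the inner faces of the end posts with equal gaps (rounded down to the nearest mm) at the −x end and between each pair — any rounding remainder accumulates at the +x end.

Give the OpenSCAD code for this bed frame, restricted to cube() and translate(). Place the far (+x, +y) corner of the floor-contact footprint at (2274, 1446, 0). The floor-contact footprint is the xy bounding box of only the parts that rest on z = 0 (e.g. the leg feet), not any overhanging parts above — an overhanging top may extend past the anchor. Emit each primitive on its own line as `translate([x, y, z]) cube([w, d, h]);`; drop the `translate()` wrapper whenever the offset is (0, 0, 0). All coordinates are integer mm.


// slat z = rail_z + rail_h = 193 + 127 = 320
// slat gap = ⌊(1874 − 9·83) / 10⌋ = 112
translate([300, 146, 0]) cube([50, 50, 469]);
translate([300, 1396, 0]) cube([50, 50, 469]);
translate([2224, 146, 0]) cube([50, 50, 469]);
translate([2224, 1396, 0]) cube([50, 50, 469]);
translate([350, 146, 193]) cube([1874, 21, 127]);
translate([350, 1425, 193]) cube([1874, 21, 127]);
translate([300, 196, 193]) cube([21, 1200, 127]);
translate([2253, 196, 193]) cube([21, 1200, 127]);
translate([462, 146, 320]) cube([83, 1300, 21]);
translate([657, 146, 320]) cube([83, 1300, 21]);
translate([852, 146, 320]) cube([83, 1300, 21]);
translate([1047, 146, 320]) cube([83, 1300, 21]);
translate([1242, 146, 320]) cube([83, 1300, 21]);
translate([1437, 146, 320]) cube([83, 1300, 21]);
translate([1632, 146, 320]) cube([83, 1300, 21]);
translate([1827, 146, 320]) cube([83, 1300, 21]);
translate([2022, 146, 320]) cube([83, 1300, 21]);


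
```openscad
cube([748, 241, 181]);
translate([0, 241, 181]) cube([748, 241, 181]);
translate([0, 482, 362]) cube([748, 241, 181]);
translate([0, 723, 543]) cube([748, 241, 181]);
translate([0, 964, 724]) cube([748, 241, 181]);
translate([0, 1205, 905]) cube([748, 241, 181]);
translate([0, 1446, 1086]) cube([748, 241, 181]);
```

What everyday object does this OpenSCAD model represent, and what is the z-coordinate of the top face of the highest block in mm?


A staircase. The total rise is 1267 mm.

7 identical blocks, each offset up and back from the previous — a staircase. Each step is 181 mm tall and there are 7 of them, so the total rise is 7 × 181 = 1267 mm.


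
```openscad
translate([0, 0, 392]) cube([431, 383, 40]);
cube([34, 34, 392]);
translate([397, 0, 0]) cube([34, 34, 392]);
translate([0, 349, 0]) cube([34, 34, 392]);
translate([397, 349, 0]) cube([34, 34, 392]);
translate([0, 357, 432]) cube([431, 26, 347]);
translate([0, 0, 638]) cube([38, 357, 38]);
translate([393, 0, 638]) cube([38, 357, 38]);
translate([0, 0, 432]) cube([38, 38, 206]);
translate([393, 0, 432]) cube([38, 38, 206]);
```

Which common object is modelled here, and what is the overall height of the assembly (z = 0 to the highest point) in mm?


A chair. The overall height is 779 mm.

A slab on four corner posts with a tall panel at the back — a chair. The seat slab sits at z = 392 with thickness 40, and the 347 mm backrest starts at the seat top, so the overall height is 392 + 40 + 347 = 779 mm.


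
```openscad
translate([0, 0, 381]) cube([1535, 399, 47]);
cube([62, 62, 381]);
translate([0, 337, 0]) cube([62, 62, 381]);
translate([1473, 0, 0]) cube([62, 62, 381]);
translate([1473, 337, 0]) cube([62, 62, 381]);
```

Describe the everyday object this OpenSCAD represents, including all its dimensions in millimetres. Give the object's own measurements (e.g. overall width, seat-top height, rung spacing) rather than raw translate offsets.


A bench: a 1535×399 mm seat slab, 47 mm thick, top at z = 428 mm, on four 62×62 mm square legs flush with the seat corners and standing on z = 0.


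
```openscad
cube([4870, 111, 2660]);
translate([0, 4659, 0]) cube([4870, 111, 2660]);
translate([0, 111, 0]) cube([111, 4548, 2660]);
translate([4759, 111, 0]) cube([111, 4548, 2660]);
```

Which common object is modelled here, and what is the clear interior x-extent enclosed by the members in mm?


A house (or room) frame. The interior width is 4648 mm.

Four 2660 mm walls enclosing a rectangle with no floor or roof — a room or house frame. Outside width is 4870 mm and wall thickness is 111 mm, so the interior width is 4870 − 2 × 111 = 4648 mm.


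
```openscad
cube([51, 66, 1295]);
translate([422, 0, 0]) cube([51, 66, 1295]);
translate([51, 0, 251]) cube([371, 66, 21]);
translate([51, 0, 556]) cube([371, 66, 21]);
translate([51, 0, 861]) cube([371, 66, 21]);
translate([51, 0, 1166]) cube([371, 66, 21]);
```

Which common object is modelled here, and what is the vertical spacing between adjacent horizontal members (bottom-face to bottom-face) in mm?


A ladder. The rung spacing is 305 mm.

Two tall 51×66 posts with 4 short bars between them — a ladder. Adjacent rungs sit at z = 251 and z = 556, so the spacing is 556 − 251 = 305 mm.


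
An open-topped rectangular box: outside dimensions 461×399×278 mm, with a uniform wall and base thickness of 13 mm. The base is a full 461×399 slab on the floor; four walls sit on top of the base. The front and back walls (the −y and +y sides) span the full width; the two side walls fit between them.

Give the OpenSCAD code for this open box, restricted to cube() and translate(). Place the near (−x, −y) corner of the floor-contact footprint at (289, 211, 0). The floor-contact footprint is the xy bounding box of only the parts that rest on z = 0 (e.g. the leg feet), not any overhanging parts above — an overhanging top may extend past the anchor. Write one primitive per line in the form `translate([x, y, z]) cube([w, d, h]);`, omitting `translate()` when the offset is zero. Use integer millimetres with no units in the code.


translate([289, 211, 0]) cube([461, 399, 13]);
translate([289, 211, 13]) cube([461, 13, 265]);
translate([289, 597, 13]) cube([461, 13, 265]);
translate([289, 224, 13]) cube([13, 373, 265]);
translate([737, 224, 13]) cube([13, 373, 265]);


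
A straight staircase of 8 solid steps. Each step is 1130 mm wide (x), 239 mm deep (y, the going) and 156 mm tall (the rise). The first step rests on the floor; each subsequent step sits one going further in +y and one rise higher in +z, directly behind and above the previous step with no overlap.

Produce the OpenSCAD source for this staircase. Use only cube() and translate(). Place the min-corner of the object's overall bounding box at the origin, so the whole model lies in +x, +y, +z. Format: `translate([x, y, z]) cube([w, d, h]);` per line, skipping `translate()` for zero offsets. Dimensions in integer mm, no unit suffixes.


cube([1130, 239, 156]);
translate([0, 239, 156]) cube([1130, 239, 156]);
translate([0, 478, 312]) cube([1130, 239, 156]);
translate([0, 717, 468]) cube([1130, 239, 156]);
translate([0, 956, 624]) cube([1130, 239, 156]);
translate([0, 1195, 780]) cube([1130, 239, 156]);
translate([0, 1434, 936]) cube([1130, 239, 156]);
translate([0, 1673, 1092]) cube([1130, 239, 156]);


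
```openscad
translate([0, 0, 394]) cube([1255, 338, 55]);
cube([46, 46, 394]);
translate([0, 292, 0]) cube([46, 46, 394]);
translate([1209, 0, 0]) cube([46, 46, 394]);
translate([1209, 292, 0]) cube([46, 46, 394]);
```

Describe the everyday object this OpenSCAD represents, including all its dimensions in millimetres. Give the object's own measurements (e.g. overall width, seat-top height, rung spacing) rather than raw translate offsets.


A long wooden bench with a 1255 mm (x) × 338 mm (y) seat, 55 mm thick, its top surface 449 mm above the floor. Four 46 mm square legs at the seat corners, flush with the edges, run from z = 0 to the seat underside.


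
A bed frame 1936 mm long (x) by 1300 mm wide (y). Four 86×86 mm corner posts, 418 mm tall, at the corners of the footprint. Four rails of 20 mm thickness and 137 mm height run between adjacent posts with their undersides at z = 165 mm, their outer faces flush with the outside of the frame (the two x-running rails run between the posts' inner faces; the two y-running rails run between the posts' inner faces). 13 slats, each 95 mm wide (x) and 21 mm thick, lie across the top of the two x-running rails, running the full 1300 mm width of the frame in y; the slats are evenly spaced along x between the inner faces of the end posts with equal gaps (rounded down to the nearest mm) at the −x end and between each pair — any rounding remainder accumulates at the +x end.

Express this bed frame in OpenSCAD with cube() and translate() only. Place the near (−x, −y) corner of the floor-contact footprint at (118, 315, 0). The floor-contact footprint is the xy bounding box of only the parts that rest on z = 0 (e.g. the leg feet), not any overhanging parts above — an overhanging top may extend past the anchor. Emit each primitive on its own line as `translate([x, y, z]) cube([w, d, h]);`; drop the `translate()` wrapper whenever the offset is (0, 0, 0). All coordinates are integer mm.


translate([118, 315, 0]) cube([86, 86, 418]);
translate([118, 1529, 0]) cube([86, 86, 418]);
translate([1968, 315, 0]) cube([86, 86, 418]);
translate([1968, 1529, 0]) cube([86, 86, 418]);
translate([204, 315, 165]) cube([1764, 20, 137]);
translate([204, 1595, 165]) cube([1764, 20, 137]);
translate([118, 401, 165]) cube([20, 1128, 137]);
translate([2034, 401, 165]) cube([20, 1128, 137]);
translate([241, 315, 302]) cube([95, 1300, 21]);
translate([373, 315, 302]) cube([95, 1300, 21]);
translate([505, 315, 302]) cube([95, 1300, 21]);
translate([637, 315, 302]) cube([95, 1300, 21]);
translate([769, 315, 302]) cube([95, 1300, 21]);
translate([901, 315, 302]) cube([95, 1300, 21]);
translate([1033, 315, 302]) cube([95, 1300, 21]);
translate([1165, 315, 302]) cube([95, 1300, 21]);
translate([1297, 315, 302]) cube([95, 1300, 21]);
translate([1429, 315, 302]) cube([95, 1300, 21]);
translate([1561, 315, 302]) cube([95, 1300, 21]);
translate([1693, 315, 302]) cube([95, 1300, 21]);
translate([1825, 315, 302]) cube([95, 1300, 21]);


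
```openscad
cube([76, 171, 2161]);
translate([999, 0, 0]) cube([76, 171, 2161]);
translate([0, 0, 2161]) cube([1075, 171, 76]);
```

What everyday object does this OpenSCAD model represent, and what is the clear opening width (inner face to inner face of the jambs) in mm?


A door frame. The clear opening width is 923 mm.

Two 2161 mm tall posts with a header on top — a door frame. The left jamb is 76 mm wide at x = 0; the right jamb starts at x = 999. The clear opening is 999 − 76 = 923 mm.


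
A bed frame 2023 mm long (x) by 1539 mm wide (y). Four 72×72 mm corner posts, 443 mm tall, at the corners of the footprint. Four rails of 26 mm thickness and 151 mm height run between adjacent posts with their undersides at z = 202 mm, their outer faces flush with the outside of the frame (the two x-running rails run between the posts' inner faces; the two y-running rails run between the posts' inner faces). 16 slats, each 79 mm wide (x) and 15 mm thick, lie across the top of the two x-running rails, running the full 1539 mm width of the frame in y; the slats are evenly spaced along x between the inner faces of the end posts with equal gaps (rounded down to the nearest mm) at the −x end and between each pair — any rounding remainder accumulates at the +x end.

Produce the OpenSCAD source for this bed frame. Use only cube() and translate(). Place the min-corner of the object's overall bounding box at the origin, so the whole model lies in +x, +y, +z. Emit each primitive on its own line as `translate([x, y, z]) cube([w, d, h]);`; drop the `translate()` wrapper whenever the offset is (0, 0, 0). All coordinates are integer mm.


cube([72, 72, 443]);
translate([0, 1467, 0]) cube([72, 72, 443]);
translate([1951, 0, 0]) cube([72, 72, 443]);
translate([1951, 1467, 0]) cube([72, 72, 443]);
translate([72, 0, 202]) cube([1879, 26, 151]);
translate([72, 1513, 202]) cube([1879, 26, 151]);
translate([0, 72, 202]) cube([26, 1395, 151]);
translate([1997, 72, 202]) cube([26, 1395, 151]);
translate([108, 0, 353]) cube([79, 1539, 15]);
translate([223, 0, 353]) cube([79, 1539, 15]);
translate([338, 0, 353]) cube([79, 1539, 15]);
translate([453, 0, 353]) cube([79, 1539, 15]);
translate([568, 0, 353]) cube([79, 1539, 15]);
translate([683, 0, 353]) cube([79, 1539, 15]);
translate([798, 0, 353]) cube([79, 1539, 15]);
translate([913, 0, 353]) cube([79, 1539, 15]);
translate([1028, 0, 353]) cube([79, 1539, 15]);
translate([1143, 0, 353]) cube([79, 1539, 15]);
translate([1258, 0, 353]) cube([79, 1539, 15]);
translate([1373, 0, 353]) cube([79, 1539, 15]);
translate([1488, 0, 353]) cube([79, 1539, 15]);
translate([1603, 0, 353]) cube([79, 1539, 15]);
translate([1718, 0, 353]) cube([79, 1539, 15]);
translate([1833, 0, 353]) cube([79, 1539, 15]);


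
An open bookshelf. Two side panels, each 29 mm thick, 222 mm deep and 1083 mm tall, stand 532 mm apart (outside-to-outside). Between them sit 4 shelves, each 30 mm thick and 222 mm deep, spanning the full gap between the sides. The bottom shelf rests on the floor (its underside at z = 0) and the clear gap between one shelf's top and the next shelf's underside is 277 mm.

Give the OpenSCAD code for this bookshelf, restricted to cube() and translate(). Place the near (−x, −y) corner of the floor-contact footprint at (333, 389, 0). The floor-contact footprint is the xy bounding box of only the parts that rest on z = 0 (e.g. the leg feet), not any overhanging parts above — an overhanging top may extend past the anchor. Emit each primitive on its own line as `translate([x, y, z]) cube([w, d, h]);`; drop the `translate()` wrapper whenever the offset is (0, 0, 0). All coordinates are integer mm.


translate([333, 389, 0]) cube([29, 222, 1083]);
translate([836, 389, 0]) cube([29, 222, 1083]);
translate([362, 389, 0]) cube([474, 222, 30]);
translate([362, 389, 307]) cube([474, 222, 30]);
translate([362, 389, 614]) cube([474, 222, 30]);
translate([362, 389, 921]) cube([474, 222, 30]);


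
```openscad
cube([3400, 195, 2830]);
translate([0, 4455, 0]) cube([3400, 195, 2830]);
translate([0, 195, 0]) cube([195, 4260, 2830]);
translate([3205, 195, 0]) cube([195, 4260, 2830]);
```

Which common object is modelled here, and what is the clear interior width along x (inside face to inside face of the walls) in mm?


A house (or room) frame. The interior width is 3010 mm.

Four 2830 mm walls enclosing a rectangle with no floor or roof — a room or house frame. Outside width is 3400 mm and wall thickness is 195 mm, so the interior width is 3400 − 2 × 195 = 3010 mm.


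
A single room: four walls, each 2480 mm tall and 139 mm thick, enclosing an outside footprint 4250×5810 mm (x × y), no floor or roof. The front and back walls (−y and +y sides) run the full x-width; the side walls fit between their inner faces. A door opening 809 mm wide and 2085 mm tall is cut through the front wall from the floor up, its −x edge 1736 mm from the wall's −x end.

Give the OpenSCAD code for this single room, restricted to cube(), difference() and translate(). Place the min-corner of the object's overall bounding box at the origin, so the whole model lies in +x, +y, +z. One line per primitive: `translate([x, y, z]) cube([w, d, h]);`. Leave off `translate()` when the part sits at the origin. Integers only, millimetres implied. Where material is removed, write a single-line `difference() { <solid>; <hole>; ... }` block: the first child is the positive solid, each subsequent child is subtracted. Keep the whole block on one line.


difference() { cube([4250, 139, 2480]); translate([1736, 0, 0]) cube([809, 139, 2085]); }
translate([0, 5671, 0]) cube([4250, 139, 2480]);
translate([0, 139, 0]) cube([139, 5532, 2480]);
translate([4111, 139, 0]) cube([139, 5532, 2480]);


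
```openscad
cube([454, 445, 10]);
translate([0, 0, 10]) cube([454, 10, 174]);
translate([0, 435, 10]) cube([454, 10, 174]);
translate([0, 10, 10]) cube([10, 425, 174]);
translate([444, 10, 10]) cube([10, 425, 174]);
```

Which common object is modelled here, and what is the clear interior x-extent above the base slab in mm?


An open box. The internal width is 434 mm.

A 454×445 base slab with four walls standing on it — an open box. The base is 454 mm wide and the walls are 10 mm thick, so the internal width is 454 − 2 × 10 = 434 mm.


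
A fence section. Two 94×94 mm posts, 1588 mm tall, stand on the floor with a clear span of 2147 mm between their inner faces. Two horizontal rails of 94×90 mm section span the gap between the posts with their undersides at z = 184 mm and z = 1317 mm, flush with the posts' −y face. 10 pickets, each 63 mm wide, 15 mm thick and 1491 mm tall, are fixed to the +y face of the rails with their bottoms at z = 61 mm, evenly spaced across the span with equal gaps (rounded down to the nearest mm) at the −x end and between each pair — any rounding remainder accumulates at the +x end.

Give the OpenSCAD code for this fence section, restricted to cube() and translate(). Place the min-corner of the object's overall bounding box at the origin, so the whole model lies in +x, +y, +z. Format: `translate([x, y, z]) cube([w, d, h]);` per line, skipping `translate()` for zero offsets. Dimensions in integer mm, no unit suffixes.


cube([94, 94, 1588]);
translate([2241, 0, 0]) cube([94, 94, 1588]);
translate([94, 0, 184]) cube([2147, 94, 90]);
translate([94, 0, 1317]) cube([2147, 94, 90]);
translate([231, 94, 61]) cube([63, 15, 1491]);
translate([431, 94, 61]) cube([63, 15, 1491]);
translate([631, 94, 61]) cube([63, 15, 1491]);
translate([831, 94, 61]) cube([63, 15, 1491]);
translate([1031, 94, 61]) cube([63, 15, 1491]);
translate([1231, 94, 61]) cube([63, 15, 1491]);
translate([1431, 94, 61]) cube([63, 15, 1491]);
translate([1631, 94, 61]) cube([63, 15, 1491]);
translate([1831, 94, 61]) cube([63, 15, 1491]);
translate([2031, 94, 61]) cube([63, 15, 1491]);


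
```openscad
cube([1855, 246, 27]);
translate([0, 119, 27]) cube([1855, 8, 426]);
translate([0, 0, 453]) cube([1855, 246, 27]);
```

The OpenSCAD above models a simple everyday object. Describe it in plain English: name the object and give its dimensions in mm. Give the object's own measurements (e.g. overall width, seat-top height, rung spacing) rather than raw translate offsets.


An I-beam lying along x, 1855 mm long. Overall section height 480 mm. Two flanges 246 mm wide (y) and 27 mm thick, one on the floor and one at the top; a web 8 mm thick runs between them, centred on the flange width.


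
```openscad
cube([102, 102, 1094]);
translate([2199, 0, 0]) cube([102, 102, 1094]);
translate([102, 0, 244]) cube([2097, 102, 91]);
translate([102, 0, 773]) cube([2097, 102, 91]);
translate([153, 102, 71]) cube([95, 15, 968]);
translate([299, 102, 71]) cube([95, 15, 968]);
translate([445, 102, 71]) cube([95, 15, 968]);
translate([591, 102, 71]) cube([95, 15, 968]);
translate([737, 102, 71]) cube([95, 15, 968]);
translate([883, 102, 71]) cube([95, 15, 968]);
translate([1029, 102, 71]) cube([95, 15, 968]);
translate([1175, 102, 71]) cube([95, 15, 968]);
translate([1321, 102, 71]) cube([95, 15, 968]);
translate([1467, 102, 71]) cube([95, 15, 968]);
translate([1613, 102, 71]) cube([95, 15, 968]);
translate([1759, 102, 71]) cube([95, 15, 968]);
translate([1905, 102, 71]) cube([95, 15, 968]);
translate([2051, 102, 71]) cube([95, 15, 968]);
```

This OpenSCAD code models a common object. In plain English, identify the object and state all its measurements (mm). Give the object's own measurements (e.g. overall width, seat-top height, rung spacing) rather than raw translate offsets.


A fence section. Two 102×102 mm posts, 1094 mm tall, stand on the floor with a clear span of 2097 mm between their inner faces. Two horizontal rails of 102×91 mm section span the gap between the posts with their undersides at z = 244 mm and z = 773 mm, flush with the posts' −y face. 14 pickets, each 95 mm wide, 15 mm thick and 968 mm tall, are fixed to the +y face of the rails with their bottoms at z = 71 mm, spaced across the span with a 51 mm gap after the −x post and between neighbouring pickets, with 53 mm left before the +x post.


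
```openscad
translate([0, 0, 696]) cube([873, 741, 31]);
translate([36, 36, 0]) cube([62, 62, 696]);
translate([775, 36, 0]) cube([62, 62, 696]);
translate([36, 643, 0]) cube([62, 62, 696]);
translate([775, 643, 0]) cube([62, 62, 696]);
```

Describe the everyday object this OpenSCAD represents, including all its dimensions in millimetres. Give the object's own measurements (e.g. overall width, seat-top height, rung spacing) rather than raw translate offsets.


A table: top 873 mm (x) × 741 mm (y), 31 mm thick, upper face at z = 727 mm, on four 62×62 mm square legs, each inset 36 mm from the nearest pair of top edges from z = 0 to the bottom of the top.


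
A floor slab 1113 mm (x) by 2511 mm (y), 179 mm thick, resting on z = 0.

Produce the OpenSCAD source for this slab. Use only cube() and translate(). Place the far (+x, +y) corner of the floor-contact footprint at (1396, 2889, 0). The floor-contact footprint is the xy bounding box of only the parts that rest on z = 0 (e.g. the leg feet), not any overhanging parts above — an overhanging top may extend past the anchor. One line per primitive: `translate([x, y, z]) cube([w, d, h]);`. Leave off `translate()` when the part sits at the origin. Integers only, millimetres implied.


translate([283, 378, 0]) cube([1113, 2511, 179]);


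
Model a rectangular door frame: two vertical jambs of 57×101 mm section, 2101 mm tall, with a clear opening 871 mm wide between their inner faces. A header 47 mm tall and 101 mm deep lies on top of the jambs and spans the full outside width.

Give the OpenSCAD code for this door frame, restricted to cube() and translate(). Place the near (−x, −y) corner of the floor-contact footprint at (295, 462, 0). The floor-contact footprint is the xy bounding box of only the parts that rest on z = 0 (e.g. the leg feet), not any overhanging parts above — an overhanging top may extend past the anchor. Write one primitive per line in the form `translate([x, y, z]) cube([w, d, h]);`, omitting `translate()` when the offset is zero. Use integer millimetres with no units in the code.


translate([295, 462, 0]) cube([57, 101, 2101]);
translate([1223, 462, 0]) cube([57, 101, 2101]);
translate([295, 462, 2101]) cube([985, 101, 47]);


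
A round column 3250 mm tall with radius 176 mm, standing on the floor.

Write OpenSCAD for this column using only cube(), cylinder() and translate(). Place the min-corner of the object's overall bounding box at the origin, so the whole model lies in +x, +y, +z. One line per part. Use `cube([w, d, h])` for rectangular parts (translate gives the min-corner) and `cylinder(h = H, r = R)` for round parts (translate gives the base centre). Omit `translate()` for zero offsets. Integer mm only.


translate([176, 176, 0]) cylinder(h = 3250, r = 176);
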